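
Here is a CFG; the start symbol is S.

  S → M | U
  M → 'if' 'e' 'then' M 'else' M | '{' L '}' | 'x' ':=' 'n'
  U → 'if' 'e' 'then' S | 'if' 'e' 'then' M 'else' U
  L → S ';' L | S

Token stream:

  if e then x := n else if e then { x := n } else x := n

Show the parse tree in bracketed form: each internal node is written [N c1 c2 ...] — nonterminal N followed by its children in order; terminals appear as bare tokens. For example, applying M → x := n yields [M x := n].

[S [M if e then [M x := n] else [M if e then [M { [L [S [M x := n]]] }] else [M x := n]]]]

S
M
if e then M else M
if e then x := n else M
if e then x := n else if e then M else M
if e then x := n else if e then { L } else M
if e then x := n else if e then { S } else M
if e then x := n else if e then { M } else M
if e then x := n else if e then { x := n } else M
if e then x := n else if e then { x := n } else x := n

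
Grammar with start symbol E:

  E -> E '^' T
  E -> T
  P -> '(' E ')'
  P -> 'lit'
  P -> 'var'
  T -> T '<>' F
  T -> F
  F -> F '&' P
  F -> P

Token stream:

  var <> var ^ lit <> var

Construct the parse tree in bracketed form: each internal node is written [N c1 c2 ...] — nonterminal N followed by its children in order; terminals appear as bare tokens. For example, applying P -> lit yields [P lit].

[E [E [T [T [F [P var]]] <> [F [P var]]]] ^ [T [T [F [P lit]]] <> [F [P var]]]]

E
E ^ T
T ^ T
T <> F ^ T
F <> F ^ T
P <> F ^ T
var <> F ^ T
var <> P ^ T
var <> var ^ T
var <> var ^ T <> F
var <> var ^ F <> F
var <> var ^ P <> F
var <> var ^ lit <> F
var <> var ^ lit <> P
var <> var ^ lit <> var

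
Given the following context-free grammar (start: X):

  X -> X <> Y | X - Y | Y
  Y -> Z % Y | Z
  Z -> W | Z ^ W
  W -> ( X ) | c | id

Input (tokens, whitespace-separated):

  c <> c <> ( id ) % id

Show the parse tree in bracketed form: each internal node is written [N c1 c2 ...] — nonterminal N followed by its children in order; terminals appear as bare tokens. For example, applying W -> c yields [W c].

[X [X [X [Y [Z [W c]]]] <> [Y [Z [W c]]]] <> [Y [Z [W ( [X [Y [Z [W id]]]] )]] % [Y [Z [W id]]]]]

X
X <> Y
X <> Y <> Y
Y <> Y <> Y
Z <> Y <> Y
W <> Y <> Y
c <> Y <> Y
c <> Z <> Y
c <> W <> Y
c <> c <> Y
c <> c <> Z % Y
c <> c <> W % Y
c <> c <> ( X ) % Y
c <> c <> ( Y ) % Y
c <> c <> ( Z ) % Y
c <> c <> ( W ) % Y
c <> c <> ( id ) % Y
c <> c <> ( id ) % Z
c <> c <> ( id ) % W
c <> c <> ( id ) % id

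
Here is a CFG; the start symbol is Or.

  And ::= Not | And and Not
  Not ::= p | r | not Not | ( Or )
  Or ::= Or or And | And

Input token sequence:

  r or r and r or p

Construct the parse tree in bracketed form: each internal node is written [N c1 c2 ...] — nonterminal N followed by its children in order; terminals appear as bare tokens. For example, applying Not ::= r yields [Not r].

[Or [Or [Or [And [Not r]]] or [And [And [Not r]] and [Not r]]] or [And [Not p]]]

Or
Or or And
Or or And or And
And or And or And
Not or And or And
r or And or And
r or And and Not or And
r or Not and Not or And
r or r and Not or And
r or r and r or And
r or r and r or Not
r or r and r or p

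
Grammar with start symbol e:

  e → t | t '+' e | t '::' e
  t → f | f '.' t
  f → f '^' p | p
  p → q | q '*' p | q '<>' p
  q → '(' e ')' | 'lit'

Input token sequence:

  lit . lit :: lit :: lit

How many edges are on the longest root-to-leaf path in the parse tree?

7

[e [t [f [p [q lit]]] . [t [f [p [q lit]]]]] :: [e [t [f [p [q lit]]]] :: [e [t [f [p [q lit]]]]]]]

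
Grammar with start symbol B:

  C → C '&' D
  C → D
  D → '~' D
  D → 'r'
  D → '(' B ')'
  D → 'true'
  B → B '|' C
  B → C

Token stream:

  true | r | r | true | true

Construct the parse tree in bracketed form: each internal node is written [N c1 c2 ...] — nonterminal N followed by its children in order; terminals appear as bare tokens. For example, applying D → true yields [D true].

B
B | C
B | C | C
B | C | C | C
B | C | C | C | C
C | C | C | C | C
D | C | C | C | C
true | C | C | C | C
true | D | C | C | C
true | r | C | C | C
true | r | D | C | C
true | r | r | C | C
true | r | r | D | C
true | r | r | true | C
true | r | r | true | D
true | r | r | true | true

[B [B [B [B [B [C [D true]]] | [C [D r]]] | [C [D r]]] | [C [D true]]] | [C [D true]]]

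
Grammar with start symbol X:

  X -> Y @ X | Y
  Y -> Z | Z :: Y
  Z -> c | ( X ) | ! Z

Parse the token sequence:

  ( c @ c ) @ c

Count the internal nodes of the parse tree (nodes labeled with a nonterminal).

12

[X [Y [Z ( [X [Y [Z c]] @ [X [Y [Z c]]]] )]] @ [X [Y [Z c]]]]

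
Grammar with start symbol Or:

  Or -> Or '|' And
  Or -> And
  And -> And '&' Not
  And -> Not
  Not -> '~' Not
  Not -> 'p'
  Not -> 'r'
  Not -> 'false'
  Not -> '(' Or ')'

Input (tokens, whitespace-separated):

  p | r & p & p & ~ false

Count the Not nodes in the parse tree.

6

[Or [Or [And [Not p]]] | [And [And [And [And [Not r]] & [Not p]] & [Not p]] & [Not ~ [Not false]]]]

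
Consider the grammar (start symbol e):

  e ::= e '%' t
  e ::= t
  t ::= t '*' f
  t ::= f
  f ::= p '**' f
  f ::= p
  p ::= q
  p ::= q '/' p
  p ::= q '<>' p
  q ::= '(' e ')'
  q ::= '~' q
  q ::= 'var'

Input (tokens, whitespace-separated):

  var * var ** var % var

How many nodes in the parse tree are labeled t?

[e [e [t [t [f [p [q var]]]] * [f [p [q var]] ** [f [p [q var]]]]]] % [t [f [p [q var]]]]]

3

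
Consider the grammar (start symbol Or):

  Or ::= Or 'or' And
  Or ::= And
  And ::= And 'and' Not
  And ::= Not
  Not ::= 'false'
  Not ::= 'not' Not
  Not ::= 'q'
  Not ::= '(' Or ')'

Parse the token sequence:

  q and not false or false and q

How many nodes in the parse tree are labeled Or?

2

[Or [Or [And [And [Not q]] and [Not not [Not false]]]] or [And [And [Not false]] and [Not q]]]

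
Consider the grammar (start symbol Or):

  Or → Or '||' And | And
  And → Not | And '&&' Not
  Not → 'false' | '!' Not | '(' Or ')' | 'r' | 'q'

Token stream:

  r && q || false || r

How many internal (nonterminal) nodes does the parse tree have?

11

[Or [Or [Or [And [And [Not r]] && [Not q]]] || [And [Not false]]] || [And [Not r]]]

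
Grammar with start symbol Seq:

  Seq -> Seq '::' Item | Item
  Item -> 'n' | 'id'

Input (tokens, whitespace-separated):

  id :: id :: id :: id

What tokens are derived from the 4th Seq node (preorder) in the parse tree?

id

[Seq [Seq [Seq [Seq [Item id]] :: [Item id]] :: [Item id]] :: [Item id]]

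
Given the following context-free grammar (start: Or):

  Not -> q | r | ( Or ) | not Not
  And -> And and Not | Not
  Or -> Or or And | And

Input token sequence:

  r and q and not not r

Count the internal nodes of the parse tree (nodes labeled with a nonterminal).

[Or [And [And [And [Not r]] and [Not q]] and [Not not [Not not [Not r]]]]]

9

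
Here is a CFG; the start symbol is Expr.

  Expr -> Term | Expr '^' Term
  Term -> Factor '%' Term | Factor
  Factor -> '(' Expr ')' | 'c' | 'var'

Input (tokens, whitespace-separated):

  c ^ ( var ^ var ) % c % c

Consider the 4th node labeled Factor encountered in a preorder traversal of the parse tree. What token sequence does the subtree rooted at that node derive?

var

[Expr [Expr [Term [Factor c]]] ^ [Term [Factor ( [Expr [Expr [Term [Factor var]]] ^ [Term [Factor var]]] )] % [Term [Factor c] % [Term [Factor c]]]]]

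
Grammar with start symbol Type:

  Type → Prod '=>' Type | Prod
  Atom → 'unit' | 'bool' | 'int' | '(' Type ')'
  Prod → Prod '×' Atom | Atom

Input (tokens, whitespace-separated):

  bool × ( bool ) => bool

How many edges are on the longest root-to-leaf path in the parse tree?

[Type [Prod [Prod [Atom bool]] × [Atom ( [Type [Prod [Atom bool]]] )]] => [Type [Prod [Atom bool]]]]

6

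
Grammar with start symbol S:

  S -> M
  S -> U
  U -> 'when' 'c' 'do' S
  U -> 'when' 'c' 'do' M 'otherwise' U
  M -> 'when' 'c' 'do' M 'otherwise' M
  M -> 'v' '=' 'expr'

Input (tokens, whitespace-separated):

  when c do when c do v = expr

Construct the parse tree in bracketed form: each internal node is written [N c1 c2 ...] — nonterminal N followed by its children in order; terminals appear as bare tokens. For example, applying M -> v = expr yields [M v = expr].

S
U
when c do S
when c do U
when c do when c do S
when c do when c do M
when c do when c do v = expr

[S [U when c do [S [U when c do [S [M v = expr]]]]]]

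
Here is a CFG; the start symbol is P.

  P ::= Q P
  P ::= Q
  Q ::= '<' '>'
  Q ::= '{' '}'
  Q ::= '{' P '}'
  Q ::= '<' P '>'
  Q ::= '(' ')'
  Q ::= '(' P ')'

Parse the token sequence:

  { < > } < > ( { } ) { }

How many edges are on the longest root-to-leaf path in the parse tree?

[P [Q { [P [Q < >]] }] [P [Q < >] [P [Q ( [P [Q { }]] )] [P [Q { }]]]]]

6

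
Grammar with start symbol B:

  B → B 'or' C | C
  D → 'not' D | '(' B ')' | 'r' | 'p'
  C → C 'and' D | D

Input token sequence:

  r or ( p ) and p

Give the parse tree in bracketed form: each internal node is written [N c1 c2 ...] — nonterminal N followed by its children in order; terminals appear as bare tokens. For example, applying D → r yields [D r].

[B [B [C [D r]]] or [C [C [D ( [B [C [D p]]] )]] and [D p]]]

B
B or C
C or C
D or C
r or C
r or C and D
r or D and D
r or ( B ) and D
r or ( C ) and D
r or ( D ) and D
r or ( p ) and D
r or ( p ) and p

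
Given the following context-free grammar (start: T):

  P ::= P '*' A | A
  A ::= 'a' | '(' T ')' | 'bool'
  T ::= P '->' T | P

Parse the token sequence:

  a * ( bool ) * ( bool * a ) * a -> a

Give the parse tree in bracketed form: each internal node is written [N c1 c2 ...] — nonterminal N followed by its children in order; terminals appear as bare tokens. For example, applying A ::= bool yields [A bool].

T
P -> T
P * A -> T
P * A * A -> T
P * A * A * A -> T
A * A * A * A -> T
a * A * A * A -> T
a * ( T ) * A * A -> T
a * ( P ) * A * A -> T
a * ( A ) * A * A -> T
a * ( bool ) * A * A -> T
a * ( bool ) * ( T ) * A -> T
a * ( bool ) * ( P ) * A -> T
a * ( bool ) * ( P * A ) * A -> T
a * ( bool ) * ( A * A ) * A -> T
a * ( bool ) * ( bool * A ) * A -> T
a * ( bool ) * ( bool * a ) * A -> T
a * ( bool ) * ( bool * a ) * a -> T
a * ( bool ) * ( bool * a ) * a -> P
a * ( bool ) * ( bool * a ) * a -> A
a * ( bool ) * ( bool * a ) * a -> a

[T [P [P [P [P [A a]] * [A ( [T [P [A bool]]] )]] * [A ( [T [P [P [A bool]] * [A a]]] )]] * [A a]] -> [T [P [A a]]]]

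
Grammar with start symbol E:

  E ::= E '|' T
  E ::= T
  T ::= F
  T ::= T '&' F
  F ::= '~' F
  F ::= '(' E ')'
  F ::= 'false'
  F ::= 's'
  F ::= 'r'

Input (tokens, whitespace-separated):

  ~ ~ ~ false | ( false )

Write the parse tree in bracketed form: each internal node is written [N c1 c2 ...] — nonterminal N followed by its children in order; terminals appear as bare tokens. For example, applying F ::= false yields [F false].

[E [E [T [F ~ [F ~ [F ~ [F false]]]]]] | [T [F ( [E [T [F false]]] )]]]

E
E | T
T | T
F | T
~ F | T
~ ~ F | T
~ ~ ~ F | T
~ ~ ~ false | T
~ ~ ~ false | F
~ ~ ~ false | ( E )
~ ~ ~ false | ( T )
~ ~ ~ false | ( F )
~ ~ ~ false | ( false )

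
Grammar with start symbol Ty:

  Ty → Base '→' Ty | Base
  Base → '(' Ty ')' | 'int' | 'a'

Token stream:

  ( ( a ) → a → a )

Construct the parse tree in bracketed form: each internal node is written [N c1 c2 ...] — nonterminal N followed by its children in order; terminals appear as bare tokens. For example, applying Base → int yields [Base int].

[Ty [Base ( [Ty [Base ( [Ty [Base a]] )] → [Ty [Base a] → [Ty [Base a]]]] )]]

Ty
Base
( Ty )
( Base → Ty )
( ( Ty ) → Ty )
( ( Base ) → Ty )
( ( a ) → Ty )
( ( a ) → Base → Ty )
( ( a ) → a → Ty )
( ( a ) → a → Base )
( ( a ) → a → a )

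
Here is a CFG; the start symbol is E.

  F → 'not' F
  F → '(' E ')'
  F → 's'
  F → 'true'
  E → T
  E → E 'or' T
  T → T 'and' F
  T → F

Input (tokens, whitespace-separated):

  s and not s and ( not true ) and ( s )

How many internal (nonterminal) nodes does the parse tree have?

17

[E [T [T [T [T [F s]] and [F not [F s]]] and [F ( [E [T [F not [F true]]]] )]] and [F ( [E [T [F s]]] )]]]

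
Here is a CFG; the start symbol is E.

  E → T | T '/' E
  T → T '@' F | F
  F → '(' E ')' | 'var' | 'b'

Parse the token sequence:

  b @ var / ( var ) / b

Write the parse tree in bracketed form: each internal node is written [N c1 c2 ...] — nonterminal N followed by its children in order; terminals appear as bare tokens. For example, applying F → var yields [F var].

[E [T [T [F b]] @ [F var]] / [E [T [F ( [E [T [F var]]] )]] / [E [T [F b]]]]]

E
T / E
T @ F / E
F @ F / E
b @ F / E
b @ var / E
b @ var / T / E
b @ var / F / E
b @ var / ( E ) / E
b @ var / ( T ) / E
b @ var / ( F ) / E
b @ var / ( var ) / E
b @ var / ( var ) / T
b @ var / ( var ) / F
b @ var / ( var ) / b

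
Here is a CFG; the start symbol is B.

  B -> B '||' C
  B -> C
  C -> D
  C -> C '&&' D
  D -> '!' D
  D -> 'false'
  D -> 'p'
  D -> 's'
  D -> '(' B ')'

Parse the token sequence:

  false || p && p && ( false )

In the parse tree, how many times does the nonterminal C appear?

5

[B [B [C [D false]]] || [C [C [C [D p]] && [D p]] && [D ( [B [C [D false]]] )]]]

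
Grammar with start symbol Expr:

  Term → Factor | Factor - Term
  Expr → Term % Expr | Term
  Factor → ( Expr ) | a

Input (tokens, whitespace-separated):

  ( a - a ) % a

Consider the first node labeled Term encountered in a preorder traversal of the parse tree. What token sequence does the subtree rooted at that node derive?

[Expr [Term [Factor ( [Expr [Term [Factor a] - [Term [Factor a]]]] )]] % [Expr [Term [Factor a]]]]

( a - a )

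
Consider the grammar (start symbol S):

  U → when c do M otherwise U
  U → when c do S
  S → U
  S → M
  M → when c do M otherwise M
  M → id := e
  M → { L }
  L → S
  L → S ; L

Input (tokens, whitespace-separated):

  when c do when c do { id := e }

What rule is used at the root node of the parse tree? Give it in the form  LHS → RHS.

[S [U when c do [S [U when c do [S [M { [L [S [M id := e]]] }]]]]]]

S → U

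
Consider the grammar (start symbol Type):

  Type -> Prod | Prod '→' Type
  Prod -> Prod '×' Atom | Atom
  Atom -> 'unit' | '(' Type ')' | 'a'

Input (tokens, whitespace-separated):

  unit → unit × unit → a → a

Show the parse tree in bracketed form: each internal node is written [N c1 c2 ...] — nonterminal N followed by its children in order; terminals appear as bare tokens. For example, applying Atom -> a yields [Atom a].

[Type [Prod [Atom unit]] → [Type [Prod [Prod [Atom unit]] × [Atom unit]] → [Type [Prod [Atom a]] → [Type [Prod [Atom a]]]]]]

Type
Prod → Type
Atom → Type
unit → Type
unit → Prod → Type
unit → Prod × Atom → Type
unit → Atom × Atom → Type
unit → unit × Atom → Type
unit → unit × unit → Type
unit → unit × unit → Prod → Type
unit → unit × unit → Atom → Type
unit → unit × unit → a → Type
unit → unit × unit → a → Prod
unit → unit × unit → a → Atom
unit → unit × unit → a → a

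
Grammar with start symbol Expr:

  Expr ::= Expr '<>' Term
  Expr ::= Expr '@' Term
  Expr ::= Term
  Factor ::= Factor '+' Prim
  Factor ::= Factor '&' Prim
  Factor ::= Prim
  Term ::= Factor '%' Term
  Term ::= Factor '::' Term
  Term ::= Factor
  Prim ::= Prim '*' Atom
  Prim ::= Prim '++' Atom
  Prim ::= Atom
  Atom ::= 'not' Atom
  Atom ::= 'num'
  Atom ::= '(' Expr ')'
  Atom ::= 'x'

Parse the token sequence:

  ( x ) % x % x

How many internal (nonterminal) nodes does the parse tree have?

[Expr [Term [Factor [Prim [Atom ( [Expr [Term [Factor [Prim [Atom x]]]]] )]]] % [Term [Factor [Prim [Atom x]]] % [Term [Factor [Prim [Atom x]]]]]]]

18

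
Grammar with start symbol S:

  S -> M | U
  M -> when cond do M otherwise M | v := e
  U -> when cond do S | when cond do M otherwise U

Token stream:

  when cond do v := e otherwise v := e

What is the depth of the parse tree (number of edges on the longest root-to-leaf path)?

3

[S [M when cond do [M v := e] otherwise [M v := e]]]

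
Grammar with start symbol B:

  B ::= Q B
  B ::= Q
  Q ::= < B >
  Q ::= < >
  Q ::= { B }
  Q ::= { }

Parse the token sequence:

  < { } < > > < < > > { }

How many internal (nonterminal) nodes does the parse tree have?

12

[B [Q < [B [Q { }] [B [Q < >]]] >] [B [Q < [B [Q < >]] >] [B [Q { }]]]]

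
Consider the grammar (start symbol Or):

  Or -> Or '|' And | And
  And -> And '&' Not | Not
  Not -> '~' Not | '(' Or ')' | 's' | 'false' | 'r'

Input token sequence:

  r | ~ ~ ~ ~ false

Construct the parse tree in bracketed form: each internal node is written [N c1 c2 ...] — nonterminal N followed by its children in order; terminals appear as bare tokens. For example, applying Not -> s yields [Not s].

Or
Or | And
And | And
Not | And
r | And
r | Not
r | ~ Not
r | ~ ~ Not
r | ~ ~ ~ Not
r | ~ ~ ~ ~ Not
r | ~ ~ ~ ~ false

[Or [Or [And [Not r]]] | [And [Not ~ [Not ~ [Not ~ [Not ~ [Not false]]]]]]]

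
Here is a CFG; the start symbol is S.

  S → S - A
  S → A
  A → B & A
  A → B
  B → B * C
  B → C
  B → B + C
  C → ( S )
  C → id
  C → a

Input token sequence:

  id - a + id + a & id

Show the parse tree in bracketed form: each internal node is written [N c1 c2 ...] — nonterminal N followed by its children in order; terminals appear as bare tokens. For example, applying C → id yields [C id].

S
S - A
A - A
B - A
C - A
id - A
id - B & A
id - B + C & A
id - B + C + C & A
id - C + C + C & A
id - a + C + C & A
id - a + id + C & A
id - a + id + a & A
id - a + id + a & B
id - a + id + a & C
id - a + id + a & id

[S [S [A [B [C id]]]] - [A [B [B [B [C a]] + [C id]] + [C a]] & [A [B [C id]]]]]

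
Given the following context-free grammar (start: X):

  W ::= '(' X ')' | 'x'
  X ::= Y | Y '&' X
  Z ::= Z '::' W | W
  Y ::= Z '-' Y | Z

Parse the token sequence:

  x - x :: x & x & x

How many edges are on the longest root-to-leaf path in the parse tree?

6

[X [Y [Z [W x]] - [Y [Z [Z [W x]] :: [W x]]]] & [X [Y [Z [W x]]] & [X [Y [Z [W x]]]]]]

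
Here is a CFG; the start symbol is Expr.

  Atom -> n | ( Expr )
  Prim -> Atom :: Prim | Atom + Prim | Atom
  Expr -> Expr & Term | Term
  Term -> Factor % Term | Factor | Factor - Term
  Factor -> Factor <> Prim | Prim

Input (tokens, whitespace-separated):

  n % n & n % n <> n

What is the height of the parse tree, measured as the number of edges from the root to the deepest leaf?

7

[Expr [Expr [Term [Factor [Prim [Atom n]]] % [Term [Factor [Prim [Atom n]]]]]] & [Term [Factor [Prim [Atom n]]] % [Term [Factor [Factor [Prim [Atom n]]] <> [Prim [Atom n]]]]]]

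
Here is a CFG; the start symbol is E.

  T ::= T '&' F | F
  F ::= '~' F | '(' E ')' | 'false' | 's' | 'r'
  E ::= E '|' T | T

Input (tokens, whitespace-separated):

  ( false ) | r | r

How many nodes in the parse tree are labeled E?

[E [E [E [T [F ( [E [T [F false]]] )]]] | [T [F r]]] | [T [F r]]]

4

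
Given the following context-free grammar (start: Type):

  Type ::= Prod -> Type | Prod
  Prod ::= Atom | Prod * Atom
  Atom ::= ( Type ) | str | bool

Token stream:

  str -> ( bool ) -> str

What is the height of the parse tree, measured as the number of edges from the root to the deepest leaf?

[Type [Prod [Atom str]] -> [Type [Prod [Atom ( [Type [Prod [Atom bool]]] )]] -> [Type [Prod [Atom str]]]]]

7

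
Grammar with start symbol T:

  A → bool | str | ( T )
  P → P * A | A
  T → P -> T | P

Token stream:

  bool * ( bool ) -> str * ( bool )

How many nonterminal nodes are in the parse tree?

16

[T [P [P [A bool]] * [A ( [T [P [A bool]]] )]] -> [T [P [P [A str]] * [A ( [T [P [A bool]]] )]]]]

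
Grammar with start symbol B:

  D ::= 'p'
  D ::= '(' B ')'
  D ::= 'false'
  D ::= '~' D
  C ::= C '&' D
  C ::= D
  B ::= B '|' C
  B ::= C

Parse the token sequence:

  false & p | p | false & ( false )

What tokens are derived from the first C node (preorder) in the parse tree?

[B [B [B [C [C [D false]] & [D p]]] | [C [D p]]] | [C [C [D false]] & [D ( [B [C [D false]]] )]]]

false & p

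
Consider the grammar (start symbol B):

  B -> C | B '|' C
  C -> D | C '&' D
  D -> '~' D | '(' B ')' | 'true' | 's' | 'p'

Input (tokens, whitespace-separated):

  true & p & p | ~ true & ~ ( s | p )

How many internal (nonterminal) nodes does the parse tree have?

20

[B [B [C [C [C [D true]] & [D p]] & [D p]]] | [C [C [D ~ [D true]]] & [D ~ [D ( [B [B [C [D s]]] | [C [D p]]] )]]]]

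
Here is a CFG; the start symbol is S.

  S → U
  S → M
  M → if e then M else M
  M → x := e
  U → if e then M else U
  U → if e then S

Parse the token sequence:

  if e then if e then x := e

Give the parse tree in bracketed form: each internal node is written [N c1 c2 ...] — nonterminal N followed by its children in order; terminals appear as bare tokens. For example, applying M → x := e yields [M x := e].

S
U
if e then S
if e then U
if e then if e then S
if e then if e then M
if e then if e then x := e

[S [U if e then [S [U if e then [S [M x := e]]]]]]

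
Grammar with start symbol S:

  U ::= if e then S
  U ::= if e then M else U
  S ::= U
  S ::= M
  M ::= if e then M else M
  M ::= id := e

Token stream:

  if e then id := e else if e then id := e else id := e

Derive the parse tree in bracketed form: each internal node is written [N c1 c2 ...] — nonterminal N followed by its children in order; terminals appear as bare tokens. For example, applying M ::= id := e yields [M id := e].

[S [M if e then [M id := e] else [M if e then [M id := e] else [M id := e]]]]

S
M
if e then M else M
if e then id := e else M
if e then id := e else if e then M else M
if e then id := e else if e then id := e else M
if e then id := e else if e then id := e else id := e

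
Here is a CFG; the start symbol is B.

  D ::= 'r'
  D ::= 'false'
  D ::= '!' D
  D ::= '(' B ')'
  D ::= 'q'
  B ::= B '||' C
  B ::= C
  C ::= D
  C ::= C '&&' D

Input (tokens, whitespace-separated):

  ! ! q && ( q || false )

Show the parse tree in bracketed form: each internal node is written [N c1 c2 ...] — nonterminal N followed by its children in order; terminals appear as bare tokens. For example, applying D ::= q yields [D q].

B
C
C && D
D && D
! D && D
! ! D && D
! ! q && D
! ! q && ( B )
! ! q && ( B || C )
! ! q && ( C || C )
! ! q && ( D || C )
! ! q && ( q || C )
! ! q && ( q || D )
! ! q && ( q || false )

[B [C [C [D ! [D ! [D q]]]] && [D ( [B [B [C [D q]]] || [C [D false]]] )]]]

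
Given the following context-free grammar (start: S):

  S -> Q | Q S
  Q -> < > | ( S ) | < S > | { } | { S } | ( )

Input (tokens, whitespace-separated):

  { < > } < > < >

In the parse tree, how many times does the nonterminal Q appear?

[S [Q { [S [Q < >]] }] [S [Q < >] [S [Q < >]]]]

4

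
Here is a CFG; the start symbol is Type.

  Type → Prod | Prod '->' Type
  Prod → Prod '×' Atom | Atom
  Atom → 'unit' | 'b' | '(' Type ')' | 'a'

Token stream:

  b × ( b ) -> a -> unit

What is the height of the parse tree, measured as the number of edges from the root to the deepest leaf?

[Type [Prod [Prod [Atom b]] × [Atom ( [Type [Prod [Atom b]]] )]] -> [Type [Prod [Atom a]] -> [Type [Prod [Atom unit]]]]]

6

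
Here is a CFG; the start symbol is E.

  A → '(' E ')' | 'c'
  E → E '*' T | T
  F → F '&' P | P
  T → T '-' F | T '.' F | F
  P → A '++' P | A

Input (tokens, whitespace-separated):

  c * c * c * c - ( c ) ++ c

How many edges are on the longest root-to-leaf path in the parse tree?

[E [E [E [E [T [F [P [A c]]]]] * [T [F [P [A c]]]]] * [T [F [P [A c]]]]] * [T [T [F [P [A c]]]] - [F [P [A ( [E [T [F [P [A c]]]]] )] ++ [P [A c]]]]]]

10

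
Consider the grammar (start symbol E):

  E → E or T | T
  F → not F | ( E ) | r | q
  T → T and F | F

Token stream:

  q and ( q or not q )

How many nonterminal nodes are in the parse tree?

12

[E [T [T [F q]] and [F ( [E [E [T [F q]]] or [T [F not [F q]]]] )]]]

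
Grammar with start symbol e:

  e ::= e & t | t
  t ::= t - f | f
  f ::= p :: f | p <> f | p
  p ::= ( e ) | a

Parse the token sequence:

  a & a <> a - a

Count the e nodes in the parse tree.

[e [e [t [f [p a]]]] & [t [t [f [p a] <> [f [p a]]]] - [f [p a]]]]

2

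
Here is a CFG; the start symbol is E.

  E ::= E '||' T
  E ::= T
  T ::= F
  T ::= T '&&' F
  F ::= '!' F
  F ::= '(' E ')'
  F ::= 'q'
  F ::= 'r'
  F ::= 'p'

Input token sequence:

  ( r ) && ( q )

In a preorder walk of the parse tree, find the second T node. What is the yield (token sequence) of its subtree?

( r )

[E [T [T [F ( [E [T [F r]]] )]] && [F ( [E [T [F q]]] )]]]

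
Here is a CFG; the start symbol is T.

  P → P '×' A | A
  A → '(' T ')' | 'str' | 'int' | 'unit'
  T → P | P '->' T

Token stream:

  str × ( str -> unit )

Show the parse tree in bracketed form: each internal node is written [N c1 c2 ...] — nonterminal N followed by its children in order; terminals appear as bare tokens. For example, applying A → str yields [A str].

T
P
P × A
A × A
str × A
str × ( T )
str × ( P -> T )
str × ( A -> T )
str × ( str -> T )
str × ( str -> P )
str × ( str -> A )
str × ( str -> unit )

[T [P [P [A str]] × [A ( [T [P [A str]] -> [T [P [A unit]]]] )]]]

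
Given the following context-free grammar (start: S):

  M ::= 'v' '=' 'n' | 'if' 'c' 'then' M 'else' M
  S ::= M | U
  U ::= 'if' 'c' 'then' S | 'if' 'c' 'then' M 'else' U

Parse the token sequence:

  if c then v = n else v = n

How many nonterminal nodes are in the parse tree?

[S [M if c then [M v = n] else [M v = n]]]

4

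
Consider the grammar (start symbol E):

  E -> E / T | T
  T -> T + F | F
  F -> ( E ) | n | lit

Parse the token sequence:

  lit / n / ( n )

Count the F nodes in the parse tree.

4

[E [E [E [T [F lit]]] / [T [F n]]] / [T [F ( [E [T [F n]]] )]]]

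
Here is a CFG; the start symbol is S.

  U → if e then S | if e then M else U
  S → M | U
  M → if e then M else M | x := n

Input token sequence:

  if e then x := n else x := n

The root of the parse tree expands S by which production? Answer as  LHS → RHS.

S → M

[S [M if e then [M x := n] else [M x := n]]]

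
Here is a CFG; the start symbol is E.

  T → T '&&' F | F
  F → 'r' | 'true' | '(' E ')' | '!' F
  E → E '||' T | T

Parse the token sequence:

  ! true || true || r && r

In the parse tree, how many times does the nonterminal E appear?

3

[E [E [E [T [F ! [F true]]]] || [T [F true]]] || [T [T [F r]] && [F r]]]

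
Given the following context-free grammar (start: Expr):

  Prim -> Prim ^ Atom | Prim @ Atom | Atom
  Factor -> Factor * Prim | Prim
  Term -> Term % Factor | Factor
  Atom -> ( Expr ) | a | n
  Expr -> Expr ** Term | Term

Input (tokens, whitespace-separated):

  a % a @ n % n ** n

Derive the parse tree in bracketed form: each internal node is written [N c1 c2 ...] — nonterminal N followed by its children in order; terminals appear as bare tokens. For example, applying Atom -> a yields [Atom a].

[Expr [Expr [Term [Term [Term [Factor [Prim [Atom a]]]] % [Factor [Prim [Prim [Atom a]] @ [Atom n]]]] % [Factor [Prim [Atom n]]]]] ** [Term [Factor [Prim [Atom n]]]]]

Expr
Expr ** Term
Term ** Term
Term % Factor ** Term
Term % Factor % Factor ** Term
Factor % Factor % Factor ** Term
Prim % Factor % Factor ** Term
Atom % Factor % Factor ** Term
a % Factor % Factor ** Term
a % Prim % Factor ** Term
a % Prim @ Atom % Factor ** Term
a % Atom @ Atom % Factor ** Term
a % a @ Atom % Factor ** Term
a % a @ n % Factor ** Term
a % a @ n % Prim ** Term
a % a @ n % Atom ** Term
a % a @ n % n ** Term
a % a @ n % n ** Factor
a % a @ n % n ** Prim
a % a @ n % n ** Atom
a % a @ n % n ** n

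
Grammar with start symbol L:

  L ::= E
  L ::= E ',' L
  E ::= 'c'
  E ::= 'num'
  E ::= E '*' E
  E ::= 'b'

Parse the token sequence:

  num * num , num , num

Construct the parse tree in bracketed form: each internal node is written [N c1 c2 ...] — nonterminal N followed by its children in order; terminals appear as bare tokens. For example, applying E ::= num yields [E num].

L
E , L
E * E , L
num * E , L
num * num , L
num * num , E , L
num * num , num , L
num * num , num , E
num * num , num , num

[L [E [E num] * [E num]] , [L [E num] , [L [E num]]]]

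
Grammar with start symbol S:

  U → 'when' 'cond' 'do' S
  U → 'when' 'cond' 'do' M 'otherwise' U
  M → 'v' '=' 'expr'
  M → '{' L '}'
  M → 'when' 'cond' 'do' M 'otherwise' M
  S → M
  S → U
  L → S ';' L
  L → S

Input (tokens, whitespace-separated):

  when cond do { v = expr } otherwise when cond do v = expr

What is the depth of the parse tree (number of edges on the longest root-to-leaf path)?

[S [U when cond do [M { [L [S [M v = expr]]] }] otherwise [U when cond do [S [M v = expr]]]]]

6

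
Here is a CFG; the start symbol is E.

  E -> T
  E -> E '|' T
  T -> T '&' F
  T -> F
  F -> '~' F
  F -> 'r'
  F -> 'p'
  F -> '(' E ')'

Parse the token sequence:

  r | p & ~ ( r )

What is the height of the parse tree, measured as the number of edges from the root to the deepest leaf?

7

[E [E [T [F r]]] | [T [T [F p]] & [F ~ [F ( [E [T [F r]]] )]]]]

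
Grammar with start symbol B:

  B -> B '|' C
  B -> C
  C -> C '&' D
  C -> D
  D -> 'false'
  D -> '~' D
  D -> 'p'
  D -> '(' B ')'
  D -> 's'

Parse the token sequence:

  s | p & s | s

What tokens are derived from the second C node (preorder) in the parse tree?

[B [B [B [C [D s]]] | [C [C [D p]] & [D s]]] | [C [D s]]]

p & s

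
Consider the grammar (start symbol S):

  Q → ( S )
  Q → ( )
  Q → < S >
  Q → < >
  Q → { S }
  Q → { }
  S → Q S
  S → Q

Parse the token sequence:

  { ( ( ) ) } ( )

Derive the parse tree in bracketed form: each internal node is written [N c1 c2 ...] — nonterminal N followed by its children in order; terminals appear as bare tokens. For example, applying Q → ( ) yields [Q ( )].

[S [Q { [S [Q ( [S [Q ( )]] )]] }] [S [Q ( )]]]

S
Q S
{ S } S
{ Q } S
{ ( S ) } S
{ ( Q ) } S
{ ( ( ) ) } S
{ ( ( ) ) } Q
{ ( ( ) ) } ( )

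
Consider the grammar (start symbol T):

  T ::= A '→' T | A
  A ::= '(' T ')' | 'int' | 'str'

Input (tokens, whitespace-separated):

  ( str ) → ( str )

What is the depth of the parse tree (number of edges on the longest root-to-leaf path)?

5

[T [A ( [T [A str]] )] → [T [A ( [T [A str]] )]]]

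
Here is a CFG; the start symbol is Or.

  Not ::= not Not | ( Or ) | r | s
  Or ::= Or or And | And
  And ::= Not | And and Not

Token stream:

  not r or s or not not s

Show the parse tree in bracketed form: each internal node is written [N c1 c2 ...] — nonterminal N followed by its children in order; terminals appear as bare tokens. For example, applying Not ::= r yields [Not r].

Or
Or or And
Or or And or And
And or And or And
Not or And or And
not Not or And or And
not r or And or And
not r or Not or And
not r or s or And
not r or s or Not
not r or s or not Not
not r or s or not not Not
not r or s or not not s

[Or [Or [Or [And [Not not [Not r]]]] or [And [Not s]]] or [And [Not not [Not not [Not s]]]]]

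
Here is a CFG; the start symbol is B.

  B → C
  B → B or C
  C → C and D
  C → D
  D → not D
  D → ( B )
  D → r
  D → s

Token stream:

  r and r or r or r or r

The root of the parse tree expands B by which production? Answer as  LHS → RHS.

B → B or C

[B [B [B [B [C [C [D r]] and [D r]]] or [C [D r]]] or [C [D r]]] or [C [D r]]]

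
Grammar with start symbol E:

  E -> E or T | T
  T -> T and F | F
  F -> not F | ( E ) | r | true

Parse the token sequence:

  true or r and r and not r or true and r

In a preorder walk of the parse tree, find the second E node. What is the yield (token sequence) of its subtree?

true or r and r and not r

[E [E [E [T [F true]]] or [T [T [T [F r]] and [F r]] and [F not [F r]]]] or [T [T [F true]] and [F r]]]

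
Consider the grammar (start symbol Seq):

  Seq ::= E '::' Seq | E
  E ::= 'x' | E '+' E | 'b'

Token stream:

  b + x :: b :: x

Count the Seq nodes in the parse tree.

[Seq [E [E b] + [E x]] :: [Seq [E b] :: [Seq [E x]]]]

3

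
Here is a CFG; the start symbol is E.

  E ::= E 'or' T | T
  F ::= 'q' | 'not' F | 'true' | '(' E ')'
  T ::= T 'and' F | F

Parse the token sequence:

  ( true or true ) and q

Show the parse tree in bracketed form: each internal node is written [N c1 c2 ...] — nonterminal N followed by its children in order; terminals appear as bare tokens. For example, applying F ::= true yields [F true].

[E [T [T [F ( [E [E [T [F true]]] or [T [F true]]] )]] and [F q]]]

E
T
T and F
F and F
( E ) and F
( E or T ) and F
( T or T ) and F
( F or T ) and F
( true or T ) and F
( true or F ) and F
( true or true ) and F
( true or true ) and q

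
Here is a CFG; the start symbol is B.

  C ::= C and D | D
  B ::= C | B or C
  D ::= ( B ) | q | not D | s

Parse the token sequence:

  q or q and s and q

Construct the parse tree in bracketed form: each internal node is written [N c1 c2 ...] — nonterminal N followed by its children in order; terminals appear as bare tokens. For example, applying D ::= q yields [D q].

B
B or C
C or C
D or C
q or C
q or C and D
q or C and D and D
q or D and D and D
q or q and D and D
q or q and s and D
q or q and s and q

[B [B [C [D q]]] or [C [C [C [D q]] and [D s]] and [D q]]]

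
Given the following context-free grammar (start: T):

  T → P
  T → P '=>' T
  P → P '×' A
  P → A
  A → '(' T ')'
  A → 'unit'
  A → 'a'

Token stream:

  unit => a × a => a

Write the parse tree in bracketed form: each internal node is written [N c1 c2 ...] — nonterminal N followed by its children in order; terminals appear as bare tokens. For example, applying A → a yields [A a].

T
P => T
A => T
unit => T
unit => P => T
unit => P × A => T
unit => A × A => T
unit => a × A => T
unit => a × a => T
unit => a × a => P
unit => a × a => A
unit => a × a => a

[T [P [A unit]] => [T [P [P [A a]] × [A a]] => [T [P [A a]]]]]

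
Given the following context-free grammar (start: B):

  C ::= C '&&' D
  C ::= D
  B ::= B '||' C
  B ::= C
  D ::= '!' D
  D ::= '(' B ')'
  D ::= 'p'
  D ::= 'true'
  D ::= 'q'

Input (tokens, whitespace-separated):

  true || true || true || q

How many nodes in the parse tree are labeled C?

4

[B [B [B [B [C [D true]]] || [C [D true]]] || [C [D true]]] || [C [D q]]]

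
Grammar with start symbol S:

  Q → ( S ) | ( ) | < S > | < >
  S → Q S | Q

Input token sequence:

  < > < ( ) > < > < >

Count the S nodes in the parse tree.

5

[S [Q < >] [S [Q < [S [Q ( )]] >] [S [Q < >] [S [Q < >]]]]]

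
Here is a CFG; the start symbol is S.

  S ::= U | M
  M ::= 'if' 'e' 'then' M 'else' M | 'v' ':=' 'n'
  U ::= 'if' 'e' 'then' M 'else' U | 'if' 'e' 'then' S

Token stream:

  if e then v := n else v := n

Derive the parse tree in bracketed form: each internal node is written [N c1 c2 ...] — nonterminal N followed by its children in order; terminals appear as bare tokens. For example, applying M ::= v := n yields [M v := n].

S
M
if e then M else M
if e then v := n else M
if e then v := n else v := n

[S [M if e then [M v := n] else [M v := n]]]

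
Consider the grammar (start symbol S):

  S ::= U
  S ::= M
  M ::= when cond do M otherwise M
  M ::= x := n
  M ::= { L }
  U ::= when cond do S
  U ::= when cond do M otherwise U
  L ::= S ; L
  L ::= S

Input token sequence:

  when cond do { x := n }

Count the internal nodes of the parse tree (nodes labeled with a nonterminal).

7

[S [U when cond do [S [M { [L [S [M x := n]]] }]]]]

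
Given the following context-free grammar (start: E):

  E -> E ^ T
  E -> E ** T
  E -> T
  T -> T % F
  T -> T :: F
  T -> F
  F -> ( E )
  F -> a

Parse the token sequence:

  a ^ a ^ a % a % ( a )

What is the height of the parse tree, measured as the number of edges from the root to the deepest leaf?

[E [E [E [T [F a]]] ^ [T [F a]]] ^ [T [T [T [F a]] % [F a]] % [F ( [E [T [F a]]] )]]]

6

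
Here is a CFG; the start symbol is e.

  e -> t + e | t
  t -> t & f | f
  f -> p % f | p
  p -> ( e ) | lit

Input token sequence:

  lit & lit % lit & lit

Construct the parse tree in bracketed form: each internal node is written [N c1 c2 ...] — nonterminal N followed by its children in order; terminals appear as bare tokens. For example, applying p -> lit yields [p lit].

[e [t [t [t [f [p lit]]] & [f [p lit] % [f [p lit]]]] & [f [p lit]]]]

e
t
t & f
t & f & f
f & f & f
p & f & f
lit & f & f
lit & p % f & f
lit & lit % f & f
lit & lit % p & f
lit & lit % lit & f
lit & lit % lit & p
lit & lit % lit & lit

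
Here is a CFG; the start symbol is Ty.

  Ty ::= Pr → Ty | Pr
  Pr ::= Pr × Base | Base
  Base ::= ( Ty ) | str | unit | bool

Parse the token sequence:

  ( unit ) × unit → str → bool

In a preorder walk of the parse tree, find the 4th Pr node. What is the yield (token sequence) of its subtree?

[Ty [Pr [Pr [Base ( [Ty [Pr [Base unit]]] )]] × [Base unit]] → [Ty [Pr [Base str]] → [Ty [Pr [Base bool]]]]]

str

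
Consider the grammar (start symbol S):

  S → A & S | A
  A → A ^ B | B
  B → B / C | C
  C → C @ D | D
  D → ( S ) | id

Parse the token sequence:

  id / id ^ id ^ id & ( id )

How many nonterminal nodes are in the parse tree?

26

[S [A [A [A [B [B [C [D id]]] / [C [D id]]]] ^ [B [C [D id]]]] ^ [B [C [D id]]]] & [S [A [B [C [D ( [S [A [B [C [D id]]]]] )]]]]]]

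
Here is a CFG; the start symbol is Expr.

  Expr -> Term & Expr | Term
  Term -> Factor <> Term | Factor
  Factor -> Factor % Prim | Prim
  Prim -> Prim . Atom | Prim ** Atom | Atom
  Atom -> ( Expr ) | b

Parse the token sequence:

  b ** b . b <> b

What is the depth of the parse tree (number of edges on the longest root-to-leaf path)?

[Expr [Term [Factor [Prim [Prim [Prim [Atom b]] ** [Atom b]] . [Atom b]]] <> [Term [Factor [Prim [Atom b]]]]]]

7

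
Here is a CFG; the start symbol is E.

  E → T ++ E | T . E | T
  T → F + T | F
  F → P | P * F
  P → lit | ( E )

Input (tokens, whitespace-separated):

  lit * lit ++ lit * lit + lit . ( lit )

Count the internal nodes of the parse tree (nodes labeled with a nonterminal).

[E [T [F [P lit] * [F [P lit]]]] ++ [E [T [F [P lit] * [F [P lit]]] + [T [F [P lit]]]] . [E [T [F [P ( [E [T [F [P lit]]]] )]]]]]]

23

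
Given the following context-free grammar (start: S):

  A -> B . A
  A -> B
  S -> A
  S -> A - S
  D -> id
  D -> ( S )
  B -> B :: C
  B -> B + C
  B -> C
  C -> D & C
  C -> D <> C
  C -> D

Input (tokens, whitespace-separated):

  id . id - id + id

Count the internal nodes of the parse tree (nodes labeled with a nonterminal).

[S [A [B [C [D id]]] . [A [B [C [D id]]]]] - [S [A [B [B [C [D id]]] + [C [D id]]]]]]

17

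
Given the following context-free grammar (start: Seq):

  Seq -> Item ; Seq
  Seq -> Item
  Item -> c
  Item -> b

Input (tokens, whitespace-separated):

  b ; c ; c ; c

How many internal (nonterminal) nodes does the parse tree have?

[Seq [Item b] ; [Seq [Item c] ; [Seq [Item c] ; [Seq [Item c]]]]]

8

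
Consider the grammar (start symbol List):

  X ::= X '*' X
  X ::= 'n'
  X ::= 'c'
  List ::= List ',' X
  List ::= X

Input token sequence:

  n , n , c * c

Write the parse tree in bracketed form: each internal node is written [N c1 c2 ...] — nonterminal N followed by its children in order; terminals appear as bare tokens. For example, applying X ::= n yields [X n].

[List [List [List [X n]] , [X n]] , [X [X c] * [X c]]]

List
List , X
List , X , X
X , X , X
n , X , X
n , n , X
n , n , X * X
n , n , c * X
n , n , c * c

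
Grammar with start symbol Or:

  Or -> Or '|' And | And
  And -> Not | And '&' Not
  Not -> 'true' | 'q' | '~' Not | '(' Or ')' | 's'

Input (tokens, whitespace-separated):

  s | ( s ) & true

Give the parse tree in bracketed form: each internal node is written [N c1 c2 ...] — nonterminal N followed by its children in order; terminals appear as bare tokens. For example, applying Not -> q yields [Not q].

Or
Or | And
And | And
Not | And
s | And
s | And & Not
s | Not & Not
s | ( Or ) & Not
s | ( And ) & Not
s | ( Not ) & Not
s | ( s ) & Not
s | ( s ) & true

[Or [Or [And [Not s]]] | [And [And [Not ( [Or [And [Not s]]] )]] & [Not true]]]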